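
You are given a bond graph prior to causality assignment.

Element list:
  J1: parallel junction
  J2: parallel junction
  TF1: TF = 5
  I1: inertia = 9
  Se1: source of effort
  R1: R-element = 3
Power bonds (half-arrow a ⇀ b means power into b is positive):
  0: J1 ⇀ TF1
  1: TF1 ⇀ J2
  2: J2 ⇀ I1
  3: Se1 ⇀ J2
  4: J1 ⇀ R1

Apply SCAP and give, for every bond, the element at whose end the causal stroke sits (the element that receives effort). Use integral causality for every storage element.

b3 →J2  (Se1 (Se) sets effort on bond)
b1 →TF1  (common-e at J2 fixed by 3)
b2 →I1  (J2: bond 3 brought effort, rest push out)
b0 →J1  (TF1: transformer flips bond 1)
b4 →R1  (common-e at J1 fixed by 0)

b0 stroke→J1
b1 stroke→TF1
b2 stroke→I1
b3 stroke→J2
b4 stroke→R1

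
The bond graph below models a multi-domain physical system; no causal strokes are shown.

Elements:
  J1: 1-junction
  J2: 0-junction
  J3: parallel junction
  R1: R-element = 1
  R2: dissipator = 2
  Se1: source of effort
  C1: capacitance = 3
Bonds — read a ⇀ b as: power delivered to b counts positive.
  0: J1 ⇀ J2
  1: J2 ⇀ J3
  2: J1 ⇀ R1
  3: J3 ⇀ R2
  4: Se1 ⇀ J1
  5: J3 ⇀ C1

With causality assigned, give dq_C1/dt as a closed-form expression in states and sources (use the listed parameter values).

dq_C1/dt = E_Se1 - q_C1/2

bond 4 →J1  (Se1: effort source, stroke at far end)
bond 5 →J3  (C1 integral (e out))
bond 1 →J2  (0-jn J3 has e-setter on 5)
bond 3 →R2  (J3 effort already set via bond 5)
bond 0 →J1  (J2 effort already set via bond 1)
bond 2 →R1  (J1: last free bond brings flow in)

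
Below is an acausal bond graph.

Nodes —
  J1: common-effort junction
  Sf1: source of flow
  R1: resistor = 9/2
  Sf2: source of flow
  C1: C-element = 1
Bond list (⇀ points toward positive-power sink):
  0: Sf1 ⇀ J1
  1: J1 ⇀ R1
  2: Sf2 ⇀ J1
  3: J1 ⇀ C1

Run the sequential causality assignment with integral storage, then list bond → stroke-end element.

bond 0 |Sf1
bond 1 |R1
bond 2 |Sf2
bond 3 |J1

β0 →Sf1  (Sf1 (Sf) sets flow on bond)
β2 →Sf2  (source Sf2 imposes f)
β3 →J1  (prefer integral on C1)
β1 →R1  (0-jn J1 has e-setter on 3)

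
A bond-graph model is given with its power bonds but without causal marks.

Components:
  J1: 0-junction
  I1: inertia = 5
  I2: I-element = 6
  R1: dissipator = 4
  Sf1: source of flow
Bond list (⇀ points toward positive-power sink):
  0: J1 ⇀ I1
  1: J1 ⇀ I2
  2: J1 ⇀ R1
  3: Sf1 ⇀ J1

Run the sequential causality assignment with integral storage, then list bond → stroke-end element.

#3 →Sf1  (Sf1 (Sf) sets flow on bond)
#0 →I1  (prefer integral on I1)
#1 →I2  (I2 integral (f out))
#2 →J1  (only one effort-in slot at J1)

#0 |I1
#1 |I2
#2 |J1
#3 |Sf1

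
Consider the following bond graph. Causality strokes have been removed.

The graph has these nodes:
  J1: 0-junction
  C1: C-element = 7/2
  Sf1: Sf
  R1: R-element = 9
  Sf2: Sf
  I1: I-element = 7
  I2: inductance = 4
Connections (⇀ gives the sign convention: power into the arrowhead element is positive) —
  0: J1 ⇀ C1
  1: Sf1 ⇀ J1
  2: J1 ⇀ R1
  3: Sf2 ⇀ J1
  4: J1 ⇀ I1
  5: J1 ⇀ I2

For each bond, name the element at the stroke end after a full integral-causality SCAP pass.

#0 |J1
#1 |Sf1
#2 |R1
#3 |Sf2
#4 |I1
#5 |I2

b1 stroke→Sf1  (Sf1 fixes flow; stroke at Sf1)
b3 stroke→Sf2  (Sf2 fixes flow; stroke at Sf2)
b0 stroke→J1  (C1 integral (e out))
b2 stroke→R1  (0-jn J1 has e-setter on 0)
b4 stroke→I1  (J1 effort already set via bond 0)
b5 stroke→I2  (J1: bond 0 brought effort, rest push out)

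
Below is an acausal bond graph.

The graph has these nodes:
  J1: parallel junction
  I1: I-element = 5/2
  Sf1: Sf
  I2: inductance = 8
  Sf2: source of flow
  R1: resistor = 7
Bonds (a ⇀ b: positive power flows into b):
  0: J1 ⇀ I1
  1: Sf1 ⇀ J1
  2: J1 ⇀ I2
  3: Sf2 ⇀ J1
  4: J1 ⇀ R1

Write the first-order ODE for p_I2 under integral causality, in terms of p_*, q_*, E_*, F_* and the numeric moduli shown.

dp_I2/dt = 7*F_Sf1 + 7*F_Sf2 - 14*p_I1/5 - 7*p_I2/8

bond 1 |Sf1  (Sf1 (Sf) sets flow on bond)
bond 3 |Sf2  (source Sf2 imposes f)
bond 0 |I1  (prefer integral on I1)
bond 2 |I2  (I2 integral (f out))
bond 4 |J1  (only one effort-in slot at J1)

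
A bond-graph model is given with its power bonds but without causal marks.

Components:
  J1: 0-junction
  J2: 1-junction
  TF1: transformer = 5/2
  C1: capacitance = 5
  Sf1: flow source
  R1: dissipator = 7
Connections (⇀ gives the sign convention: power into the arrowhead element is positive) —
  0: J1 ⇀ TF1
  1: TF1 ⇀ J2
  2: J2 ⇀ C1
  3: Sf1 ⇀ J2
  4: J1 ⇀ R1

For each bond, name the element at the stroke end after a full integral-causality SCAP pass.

#0 |TF1
#1 |J2
#2 |J2
#3 |Sf1
#4 |J1

#3 |Sf1  (Sf1: flow source, stroke at near end)
#1 |J2  (1-jn J2 has f-setter on 3)
#2 |J2  (common-f at J2 fixed by 3)
#0 |TF1  (TF1 one-in-one-out from 1)
#4 |J1  (closing 0-jn rule on J1)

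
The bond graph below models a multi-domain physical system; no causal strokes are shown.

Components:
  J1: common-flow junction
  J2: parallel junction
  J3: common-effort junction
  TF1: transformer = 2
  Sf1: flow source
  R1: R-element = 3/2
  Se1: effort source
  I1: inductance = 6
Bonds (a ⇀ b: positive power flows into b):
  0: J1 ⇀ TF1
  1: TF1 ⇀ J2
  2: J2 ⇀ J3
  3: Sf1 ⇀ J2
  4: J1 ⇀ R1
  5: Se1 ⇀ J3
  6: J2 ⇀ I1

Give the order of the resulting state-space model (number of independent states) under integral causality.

1  (I1 all integral)

#3 stroke at Sf1  (source Sf1 imposes f)
#5 stroke at J3  (Se1 (Se) sets effort on bond)
#2 stroke at J2  (common-e at J3 fixed by 5)
#1 stroke at TF1  (J2 effort already set via bond 2)
#6 stroke at I1  (J2: bond 2 brought effort, rest push out)
#0 stroke at J1  (TF TF1: opposite of bond 1)
#4 stroke at R1  (only one flow-in slot at J1)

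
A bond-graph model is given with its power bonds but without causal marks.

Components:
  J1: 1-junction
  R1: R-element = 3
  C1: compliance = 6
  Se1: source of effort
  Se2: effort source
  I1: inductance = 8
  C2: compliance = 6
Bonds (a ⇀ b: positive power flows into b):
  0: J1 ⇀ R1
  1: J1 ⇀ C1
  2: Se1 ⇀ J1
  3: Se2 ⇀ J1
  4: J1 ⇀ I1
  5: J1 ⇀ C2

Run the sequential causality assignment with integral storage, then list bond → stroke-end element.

β0 stroke at J1
β1 stroke at J1
β2 stroke at J1
β3 stroke at J1
β4 stroke at I1
β5 stroke at J1

bond 2 stroke at J1  (Se1 (Se) sets effort on bond)
bond 3 stroke at J1  (Se2 fixes effort; stroke away)
bond 1 stroke at J1  (C1 integral (e out))
bond 4 stroke at I1  (prefer integral on I1)
bond 0 stroke at J1  (J1: bond 4 brought flow, rest push out)
bond 5 stroke at J1  (1-jn J1 has f-setter on 4)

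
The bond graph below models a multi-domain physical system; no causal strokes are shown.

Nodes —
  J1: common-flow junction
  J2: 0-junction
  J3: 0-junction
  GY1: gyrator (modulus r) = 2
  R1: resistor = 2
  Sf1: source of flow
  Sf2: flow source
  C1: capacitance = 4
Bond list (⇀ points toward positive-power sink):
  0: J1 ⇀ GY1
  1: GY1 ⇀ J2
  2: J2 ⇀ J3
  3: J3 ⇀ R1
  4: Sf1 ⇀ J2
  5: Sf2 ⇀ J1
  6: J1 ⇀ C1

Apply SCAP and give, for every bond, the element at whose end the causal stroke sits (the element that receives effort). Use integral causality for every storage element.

β4 →Sf1  (Sf1: flow source, stroke at near end)
β5 →Sf2  (Sf2 fixes flow; stroke at Sf2)
β0 →J1  (J1: bond 5 brought flow, rest push out)
β6 →J1  (1-jn J1 has f-setter on 5)
β1 →J2  (GY1 both-in/both-out from 0)
β2 →J3  (J2 effort already set via bond 1)
β3 →R1  (J3: bond 2 brought effort, rest push out)

b0 →J1
b1 →J2
b2 →J3
b3 →R1
b4 →Sf1
b5 →Sf2
b6 →J1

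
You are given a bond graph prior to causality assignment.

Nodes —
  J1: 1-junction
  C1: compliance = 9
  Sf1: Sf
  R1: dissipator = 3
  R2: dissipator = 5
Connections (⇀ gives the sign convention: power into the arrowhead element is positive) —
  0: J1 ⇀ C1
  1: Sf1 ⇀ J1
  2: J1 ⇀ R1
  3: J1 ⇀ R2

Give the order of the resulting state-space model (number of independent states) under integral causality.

1  (C1 all integral)

β1 |Sf1  (source Sf1 imposes f)
β0 |J1  (1-jn J1 has f-setter on 1)
β2 |J1  (J1 flow already set via bond 1)
β3 |J1  (J1 flow already set via bond 1)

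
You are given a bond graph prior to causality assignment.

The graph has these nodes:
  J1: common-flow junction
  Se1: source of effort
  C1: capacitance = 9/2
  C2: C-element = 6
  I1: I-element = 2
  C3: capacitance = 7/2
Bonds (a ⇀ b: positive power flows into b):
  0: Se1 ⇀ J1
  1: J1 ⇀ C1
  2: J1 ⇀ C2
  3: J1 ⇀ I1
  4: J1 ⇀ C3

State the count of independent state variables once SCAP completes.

4  (C1, C2, C3, I1 all integral)

b0 stroke→J1  (Se1: effort source, stroke at far end)
b1 stroke→J1  (C1: C, integral causality)
b2 stroke→J1  (prefer integral on C2)
b3 stroke→I1  (I1 outputs flow p/I1)
b4 stroke→J1  (1-jn J1 has f-setter on 3)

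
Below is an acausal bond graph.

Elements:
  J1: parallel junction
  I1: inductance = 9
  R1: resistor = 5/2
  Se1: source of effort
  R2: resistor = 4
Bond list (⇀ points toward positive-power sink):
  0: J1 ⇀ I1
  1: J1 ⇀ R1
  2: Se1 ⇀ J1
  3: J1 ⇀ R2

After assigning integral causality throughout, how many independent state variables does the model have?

1  (I1 all integral)

β2 stroke at J1  (Se1 fixes effort; stroke away)
β0 stroke at I1  (0-jn J1 has e-setter on 2)
β1 stroke at R1  (0-jn J1 has e-setter on 2)
β3 stroke at R2  (J1: bond 2 brought effort, rest push out)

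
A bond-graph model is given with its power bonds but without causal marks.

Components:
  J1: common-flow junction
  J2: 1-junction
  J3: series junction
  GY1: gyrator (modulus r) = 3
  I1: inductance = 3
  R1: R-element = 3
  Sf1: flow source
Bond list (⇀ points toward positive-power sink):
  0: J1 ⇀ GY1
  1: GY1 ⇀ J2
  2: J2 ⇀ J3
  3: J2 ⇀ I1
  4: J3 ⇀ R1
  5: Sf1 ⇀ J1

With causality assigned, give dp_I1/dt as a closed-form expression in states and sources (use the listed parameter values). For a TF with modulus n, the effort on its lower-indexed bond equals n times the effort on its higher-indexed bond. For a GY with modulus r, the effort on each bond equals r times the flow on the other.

bond 5 →Sf1  (Sf1 fixes flow; stroke at Sf1)
bond 0 →J1  (1-jn J1 has f-setter on 5)
bond 1 →J2  (GY1: gyrator matches bond 0)
bond 3 →I1  (prefer integral on I1)
bond 2 →J2  (1-jn J2 has f-setter on 3)
bond 4 →J3  (J3 flow already set via bond 2)

dp_I1/dt = 3*F_Sf1 - p_I1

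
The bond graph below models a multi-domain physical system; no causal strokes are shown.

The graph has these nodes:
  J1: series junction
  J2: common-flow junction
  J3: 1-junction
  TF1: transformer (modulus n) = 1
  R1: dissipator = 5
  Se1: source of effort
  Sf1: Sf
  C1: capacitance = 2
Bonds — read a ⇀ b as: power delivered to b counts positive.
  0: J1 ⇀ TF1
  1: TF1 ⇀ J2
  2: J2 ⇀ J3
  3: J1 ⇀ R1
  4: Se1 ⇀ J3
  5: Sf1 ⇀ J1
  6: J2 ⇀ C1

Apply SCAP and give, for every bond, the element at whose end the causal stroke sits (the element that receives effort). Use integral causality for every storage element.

bond 0 →J1
bond 1 →TF1
bond 2 →J2
bond 3 →J1
bond 4 →J3
bond 5 →Sf1
bond 6 →J2

#4 →J3  (Se1 (Se) sets effort on bond)
#5 →Sf1  (Sf1 (Sf) sets flow on bond)
#0 →J1  (J1: bond 5 brought flow, rest push out)
#3 →J1  (J1: bond 5 brought flow, rest push out)
#2 →J2  (J3 needs exactly one f-in)
#1 →TF1  (TF1 one-in-one-out from 0)
#6 →J2  (common-f at J2 fixed by 1)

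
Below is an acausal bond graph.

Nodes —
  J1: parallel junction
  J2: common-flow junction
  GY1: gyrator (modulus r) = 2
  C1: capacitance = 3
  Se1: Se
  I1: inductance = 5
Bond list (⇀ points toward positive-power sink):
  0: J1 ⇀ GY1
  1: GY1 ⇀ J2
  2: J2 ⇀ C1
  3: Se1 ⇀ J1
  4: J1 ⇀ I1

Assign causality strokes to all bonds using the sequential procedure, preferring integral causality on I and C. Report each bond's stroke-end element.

b3 stroke→J1  (Se1 fixes effort; stroke away)
b0 stroke→GY1  (0-jn J1 has e-setter on 3)
b4 stroke→I1  (J1: bond 3 brought effort, rest push out)
b1 stroke→GY1  (GY1 both-in/both-out from 0)
b2 stroke→J2  (J2: bond 1 brought flow, rest push out)

#0 |GY1
#1 |GY1
#2 |J2
#3 |J1
#4 |I1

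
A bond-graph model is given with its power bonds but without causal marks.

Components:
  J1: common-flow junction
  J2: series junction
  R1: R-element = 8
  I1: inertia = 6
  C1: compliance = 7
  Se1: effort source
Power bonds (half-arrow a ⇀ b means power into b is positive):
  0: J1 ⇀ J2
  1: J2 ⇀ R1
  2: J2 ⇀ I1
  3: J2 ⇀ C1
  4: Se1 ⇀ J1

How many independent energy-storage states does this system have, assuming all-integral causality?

b4 stroke at J1  (Se1 fixes effort; stroke away)
b0 stroke at J2  (closing 1-jn rule on J1)
b2 stroke at I1  (I1 integral (f out))
b1 stroke at J2  (1-jn J2 has f-setter on 2)
b3 stroke at J2  (J2 flow already set via bond 2)

2  (C1, I1 all integral)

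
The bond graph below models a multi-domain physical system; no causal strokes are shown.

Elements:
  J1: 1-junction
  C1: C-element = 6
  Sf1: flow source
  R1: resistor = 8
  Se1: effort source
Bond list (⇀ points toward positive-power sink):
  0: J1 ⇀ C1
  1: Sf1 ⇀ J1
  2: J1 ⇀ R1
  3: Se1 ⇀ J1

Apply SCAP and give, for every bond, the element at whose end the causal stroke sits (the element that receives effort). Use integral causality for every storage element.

bond 1 stroke→Sf1  (Sf1 fixes flow; stroke at Sf1)
bond 3 stroke→J1  (Se1: effort source, stroke at far end)
bond 0 stroke→J1  (common-f at J1 fixed by 1)
bond 2 stroke→J1  (common-f at J1 fixed by 1)

bond 0 |J1
bond 1 |Sf1
bond 2 |J1
bond 3 |J1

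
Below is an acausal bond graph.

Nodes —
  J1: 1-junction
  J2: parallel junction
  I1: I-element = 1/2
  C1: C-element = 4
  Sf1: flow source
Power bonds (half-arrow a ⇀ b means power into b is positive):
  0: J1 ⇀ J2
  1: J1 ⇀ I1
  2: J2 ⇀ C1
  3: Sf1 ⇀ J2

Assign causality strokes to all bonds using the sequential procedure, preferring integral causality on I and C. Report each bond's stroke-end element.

bond 3 stroke→Sf1  (source Sf1 imposes f)
bond 1 stroke→I1  (prefer integral on I1)
bond 0 stroke→J1  (common-f at J1 fixed by 1)
bond 2 stroke→J2  (J2: last free bond brings effort in)

bond 0 stroke→J1
bond 1 stroke→I1
bond 2 stroke→J2
bond 3 stroke→Sf1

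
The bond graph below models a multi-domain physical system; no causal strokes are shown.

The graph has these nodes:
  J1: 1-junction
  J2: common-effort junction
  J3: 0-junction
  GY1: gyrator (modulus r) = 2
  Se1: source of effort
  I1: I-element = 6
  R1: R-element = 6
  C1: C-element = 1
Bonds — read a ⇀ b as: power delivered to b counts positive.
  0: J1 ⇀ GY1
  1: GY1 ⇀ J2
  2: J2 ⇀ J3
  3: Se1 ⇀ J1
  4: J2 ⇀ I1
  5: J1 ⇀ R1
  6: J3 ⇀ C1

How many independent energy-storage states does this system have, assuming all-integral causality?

b3 →J1  (Se1 (Se) sets effort on bond)
b4 →I1  (I1: I, integral causality)
b6 →J3  (C1: C, integral causality)
b2 →J2  (J3: bond 6 brought effort, rest push out)
b1 →GY1  (common-e at J2 fixed by 2)
b0 →GY1  (GY GY1: same side as bond 1)
b5 →J1  (J1: bond 0 brought flow, rest push out)

2  (C1, I1 all integral)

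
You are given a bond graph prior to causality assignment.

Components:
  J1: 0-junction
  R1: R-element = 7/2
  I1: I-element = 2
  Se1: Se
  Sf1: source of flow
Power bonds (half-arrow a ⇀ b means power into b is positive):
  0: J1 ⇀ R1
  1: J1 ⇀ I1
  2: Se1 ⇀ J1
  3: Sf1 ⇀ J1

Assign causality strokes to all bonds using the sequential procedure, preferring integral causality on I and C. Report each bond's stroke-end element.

bond 2 |J1  (source Se1 imposes e)
bond 3 |Sf1  (Sf1 (Sf) sets flow on bond)
bond 0 |R1  (common-e at J1 fixed by 2)
bond 1 |I1  (0-jn J1 has e-setter on 2)

bond 0 stroke→R1
bond 1 stroke→I1
bond 2 stroke→J1
bond 3 stroke→Sf1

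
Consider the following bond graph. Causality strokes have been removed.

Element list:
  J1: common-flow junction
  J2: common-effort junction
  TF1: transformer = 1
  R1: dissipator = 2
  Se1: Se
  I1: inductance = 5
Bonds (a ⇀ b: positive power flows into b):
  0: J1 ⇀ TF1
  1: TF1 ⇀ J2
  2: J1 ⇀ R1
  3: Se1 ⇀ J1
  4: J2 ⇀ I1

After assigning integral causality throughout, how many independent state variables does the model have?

bond 3 stroke at J1  (source Se1 imposes e)
bond 4 stroke at I1  (I1 integral (f out))
bond 1 stroke at J2  (only one effort-in slot at J2)
bond 0 stroke at TF1  (TF1 one-in-one-out from 1)
bond 2 stroke at J1  (common-f at J1 fixed by 0)

1  (I1 all integral)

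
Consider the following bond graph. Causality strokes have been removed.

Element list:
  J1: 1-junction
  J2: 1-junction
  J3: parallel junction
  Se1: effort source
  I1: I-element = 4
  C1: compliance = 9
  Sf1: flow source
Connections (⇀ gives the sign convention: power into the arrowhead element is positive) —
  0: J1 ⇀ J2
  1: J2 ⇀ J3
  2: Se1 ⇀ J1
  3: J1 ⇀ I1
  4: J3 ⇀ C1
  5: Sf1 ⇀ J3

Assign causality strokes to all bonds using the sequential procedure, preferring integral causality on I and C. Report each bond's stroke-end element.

bond 0 |J1
bond 1 |J2
bond 2 |J1
bond 3 |I1
bond 4 |J3
bond 5 |Sf1

bond 2 stroke at J1  (source Se1 imposes e)
bond 5 stroke at Sf1  (Sf1 fixes flow; stroke at Sf1)
bond 3 stroke at I1  (I1 integral (f out))
bond 0 stroke at J1  (J1 flow already set via bond 3)
bond 1 stroke at J2  (common-f at J2 fixed by 0)
bond 4 stroke at J3  (closing 0-jn rule on J3)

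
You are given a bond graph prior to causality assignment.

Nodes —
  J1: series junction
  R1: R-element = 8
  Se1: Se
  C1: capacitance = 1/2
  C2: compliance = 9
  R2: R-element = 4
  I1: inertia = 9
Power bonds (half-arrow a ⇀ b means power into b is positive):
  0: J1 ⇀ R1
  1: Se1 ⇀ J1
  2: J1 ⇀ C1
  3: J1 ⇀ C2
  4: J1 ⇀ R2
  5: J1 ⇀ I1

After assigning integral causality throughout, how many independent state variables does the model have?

3  (C1, C2, I1 all integral)

b1 →J1  (Se1 fixes effort; stroke away)
b2 →J1  (C1: C, integral causality)
b3 →J1  (C2: C, integral causality)
b5 →I1  (I1: I, integral causality)
b0 →J1  (J1: bond 5 brought flow, rest push out)
b4 →J1  (1-jn J1 has f-setter on 5)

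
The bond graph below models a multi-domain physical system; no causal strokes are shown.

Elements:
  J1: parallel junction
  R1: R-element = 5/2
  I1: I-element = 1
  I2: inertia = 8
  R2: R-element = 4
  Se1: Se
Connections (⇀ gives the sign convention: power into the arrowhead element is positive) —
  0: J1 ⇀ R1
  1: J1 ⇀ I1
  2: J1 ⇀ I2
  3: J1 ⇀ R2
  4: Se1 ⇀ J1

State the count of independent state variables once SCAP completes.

2  (I1, I2 all integral)

bond 4 stroke at J1  (Se1 fixes effort; stroke away)
bond 0 stroke at R1  (common-e at J1 fixed by 4)
bond 1 stroke at I1  (common-e at J1 fixed by 4)
bond 2 stroke at I2  (common-e at J1 fixed by 4)
bond 3 stroke at R2  (J1 effort already set via bond 4)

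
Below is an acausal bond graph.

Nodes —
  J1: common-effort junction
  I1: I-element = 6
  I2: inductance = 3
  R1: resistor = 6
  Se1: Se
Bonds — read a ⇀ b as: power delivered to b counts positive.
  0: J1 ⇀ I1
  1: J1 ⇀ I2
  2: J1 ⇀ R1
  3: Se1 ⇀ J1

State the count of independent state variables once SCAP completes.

b3 stroke at J1  (source Se1 imposes e)
b0 stroke at I1  (J1 effort already set via bond 3)
b1 stroke at I2  (common-e at J1 fixed by 3)
b2 stroke at R1  (J1: bond 3 brought effort, rest push out)

2  (I1, I2 all integral)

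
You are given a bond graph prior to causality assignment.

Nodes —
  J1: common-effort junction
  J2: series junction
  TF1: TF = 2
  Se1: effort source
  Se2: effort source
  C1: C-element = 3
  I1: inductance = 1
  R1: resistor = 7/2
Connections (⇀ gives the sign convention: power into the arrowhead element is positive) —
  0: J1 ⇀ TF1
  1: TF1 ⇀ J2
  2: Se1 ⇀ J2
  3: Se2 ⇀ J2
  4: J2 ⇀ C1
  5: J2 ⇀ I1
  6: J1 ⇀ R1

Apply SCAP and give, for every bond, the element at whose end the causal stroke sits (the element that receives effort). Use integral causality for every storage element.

#2 stroke at J2  (source Se1 imposes e)
#3 stroke at J2  (source Se2 imposes e)
#4 stroke at J2  (C1: C, integral causality)
#5 stroke at I1  (I1: I, integral causality)
#1 stroke at J2  (J2: bond 5 brought flow, rest push out)
#0 stroke at TF1  (TF1: transformer flips bond 1)
#6 stroke at J1  (closing 0-jn rule on J1)

#0 |TF1
#1 |J2
#2 |J2
#3 |J2
#4 |J2
#5 |I1
#6 |J1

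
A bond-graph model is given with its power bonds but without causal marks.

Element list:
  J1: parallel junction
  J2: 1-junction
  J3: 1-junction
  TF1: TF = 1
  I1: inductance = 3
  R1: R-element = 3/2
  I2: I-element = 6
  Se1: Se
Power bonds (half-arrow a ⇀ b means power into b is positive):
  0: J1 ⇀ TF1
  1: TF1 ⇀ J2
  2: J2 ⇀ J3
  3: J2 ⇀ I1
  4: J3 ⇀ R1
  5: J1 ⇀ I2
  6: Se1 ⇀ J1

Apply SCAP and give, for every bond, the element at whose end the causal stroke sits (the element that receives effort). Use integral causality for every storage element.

bond 0 →TF1
bond 1 →J2
bond 2 →J2
bond 3 →I1
bond 4 →J3
bond 5 →I2
bond 6 →J1

#6 |J1  (source Se1 imposes e)
#0 |TF1  (0-jn J1 has e-setter on 6)
#5 |I2  (0-jn J1 has e-setter on 6)
#1 |J2  (TF TF1: opposite of bond 0)
#3 |I1  (I1: I, integral causality)
#2 |J2  (J2 flow already set via bond 3)
#4 |J3  (J3 flow already set via bond 2)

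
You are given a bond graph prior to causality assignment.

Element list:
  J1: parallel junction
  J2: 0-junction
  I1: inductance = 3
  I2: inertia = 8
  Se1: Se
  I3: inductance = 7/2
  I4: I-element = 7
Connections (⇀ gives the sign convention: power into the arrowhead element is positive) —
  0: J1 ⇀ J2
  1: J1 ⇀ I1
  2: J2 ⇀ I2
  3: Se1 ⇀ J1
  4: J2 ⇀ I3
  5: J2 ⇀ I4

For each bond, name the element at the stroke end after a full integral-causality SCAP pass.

bond 0 stroke at J2
bond 1 stroke at I1
bond 2 stroke at I2
bond 3 stroke at J1
bond 4 stroke at I3
bond 5 stroke at I4

β3 stroke→J1  (Se1 fixes effort; stroke away)
β0 stroke→J2  (J1 effort already set via bond 3)
β1 stroke→I1  (0-jn J1 has e-setter on 3)
β2 stroke→I2  (common-e at J2 fixed by 0)
β4 stroke→I3  (common-e at J2 fixed by 0)
β5 stroke→I4  (J2 effort already set via bond 0)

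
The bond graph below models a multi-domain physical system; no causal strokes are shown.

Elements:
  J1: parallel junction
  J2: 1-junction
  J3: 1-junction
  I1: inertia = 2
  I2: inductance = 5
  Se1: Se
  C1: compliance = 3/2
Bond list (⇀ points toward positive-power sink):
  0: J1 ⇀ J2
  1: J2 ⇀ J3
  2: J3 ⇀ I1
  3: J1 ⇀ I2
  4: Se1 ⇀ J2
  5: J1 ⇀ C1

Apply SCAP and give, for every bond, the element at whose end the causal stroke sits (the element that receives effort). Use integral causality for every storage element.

bond 4 stroke→J2  (Se1: effort source, stroke at far end)
bond 2 stroke→I1  (I1 outputs flow p/I1)
bond 1 stroke→J3  (common-f at J3 fixed by 2)
bond 0 stroke→J2  (common-f at J2 fixed by 1)
bond 3 stroke→I2  (I2: I, integral causality)
bond 5 stroke→J1  (closing 0-jn rule on J1)

β0 stroke→J2
β1 stroke→J3
β2 stroke→I1
β3 stroke→I2
β4 stroke→J2
β5 stroke→J1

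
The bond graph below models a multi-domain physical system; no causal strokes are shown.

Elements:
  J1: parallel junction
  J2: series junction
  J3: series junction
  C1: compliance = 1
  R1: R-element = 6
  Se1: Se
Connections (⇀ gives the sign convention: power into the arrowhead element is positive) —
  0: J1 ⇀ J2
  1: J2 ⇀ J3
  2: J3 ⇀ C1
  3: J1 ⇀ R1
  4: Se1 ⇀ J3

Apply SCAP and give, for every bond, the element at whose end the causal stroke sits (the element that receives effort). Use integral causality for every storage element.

bond 4 |J3  (Se1 (Se) sets effort on bond)
bond 2 |J3  (C1 outputs effort q/C1)
bond 1 |J2  (only one flow-in slot at J3)
bond 0 |J1  (J2 needs exactly one f-in)
bond 3 |R1  (J1: bond 0 brought effort, rest push out)

b0 stroke at J1
b1 stroke at J2
b2 stroke at J3
b3 stroke at R1
b4 stroke at J3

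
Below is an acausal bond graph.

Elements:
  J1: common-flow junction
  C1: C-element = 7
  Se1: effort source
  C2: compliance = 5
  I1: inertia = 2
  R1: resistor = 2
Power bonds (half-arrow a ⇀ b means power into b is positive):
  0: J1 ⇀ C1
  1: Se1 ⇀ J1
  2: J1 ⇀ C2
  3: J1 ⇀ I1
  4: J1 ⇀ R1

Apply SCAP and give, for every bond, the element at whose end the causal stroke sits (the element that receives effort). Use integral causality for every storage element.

bond 0 |J1
bond 1 |J1
bond 2 |J1
bond 3 |I1
bond 4 |J1

bond 1 →J1  (Se1: effort source, stroke at far end)
bond 0 →J1  (C1: C, integral causality)
bond 2 →J1  (C2: C, integral causality)
bond 3 →I1  (I1 outputs flow p/I1)
bond 4 →J1  (common-f at J1 fixed by 3)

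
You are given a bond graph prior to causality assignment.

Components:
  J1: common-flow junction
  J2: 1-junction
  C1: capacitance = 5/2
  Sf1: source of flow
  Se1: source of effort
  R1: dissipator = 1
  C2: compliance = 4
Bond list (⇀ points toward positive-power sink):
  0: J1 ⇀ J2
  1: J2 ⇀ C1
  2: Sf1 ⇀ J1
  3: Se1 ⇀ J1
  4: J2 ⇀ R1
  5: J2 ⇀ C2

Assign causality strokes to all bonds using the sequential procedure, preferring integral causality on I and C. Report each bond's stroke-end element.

#0 stroke at J1
#1 stroke at J2
#2 stroke at Sf1
#3 stroke at J1
#4 stroke at J2
#5 stroke at J2

b2 stroke at Sf1  (source Sf1 imposes f)
b3 stroke at J1  (Se1: effort source, stroke at far end)
b0 stroke at J1  (J1: bond 2 brought flow, rest push out)
b1 stroke at J2  (J2: bond 0 brought flow, rest push out)
b4 stroke at J2  (J2: bond 0 brought flow, rest push out)
b5 stroke at J2  (1-jn J2 has f-setter on 0)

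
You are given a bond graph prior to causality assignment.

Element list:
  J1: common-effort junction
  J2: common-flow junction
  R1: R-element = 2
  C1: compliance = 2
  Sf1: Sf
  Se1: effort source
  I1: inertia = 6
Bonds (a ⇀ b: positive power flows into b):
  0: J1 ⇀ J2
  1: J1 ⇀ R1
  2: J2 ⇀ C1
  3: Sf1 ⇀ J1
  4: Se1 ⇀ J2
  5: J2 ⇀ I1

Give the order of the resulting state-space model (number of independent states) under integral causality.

2  (C1, I1 all integral)

β3 →Sf1  (source Sf1 imposes f)
β4 →J2  (Se1 fixes effort; stroke away)
β2 →J2  (C1: C, integral causality)
β5 →I1  (I1 outputs flow p/I1)
β0 →J2  (1-jn J2 has f-setter on 5)
β1 →J1  (J1 needs exactly one e-in)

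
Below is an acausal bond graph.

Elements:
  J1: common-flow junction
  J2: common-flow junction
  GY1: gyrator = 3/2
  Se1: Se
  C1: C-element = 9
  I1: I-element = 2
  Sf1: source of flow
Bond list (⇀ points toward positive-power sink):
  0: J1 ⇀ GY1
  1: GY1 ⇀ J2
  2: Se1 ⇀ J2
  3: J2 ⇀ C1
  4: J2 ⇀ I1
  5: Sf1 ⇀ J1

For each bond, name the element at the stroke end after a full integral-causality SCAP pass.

bond 2 stroke→J2  (Se1 fixes effort; stroke away)
bond 5 stroke→Sf1  (Sf1 (Sf) sets flow on bond)
bond 0 stroke→J1  (J1: bond 5 brought flow, rest push out)
bond 1 stroke→J2  (GY1: gyrator matches bond 0)
bond 3 stroke→J2  (prefer integral on C1)
bond 4 stroke→I1  (closing 1-jn rule on J2)

bond 0 |J1
bond 1 |J2
bond 2 |J2
bond 3 |J2
bond 4 |I1
bond 5 |Sf1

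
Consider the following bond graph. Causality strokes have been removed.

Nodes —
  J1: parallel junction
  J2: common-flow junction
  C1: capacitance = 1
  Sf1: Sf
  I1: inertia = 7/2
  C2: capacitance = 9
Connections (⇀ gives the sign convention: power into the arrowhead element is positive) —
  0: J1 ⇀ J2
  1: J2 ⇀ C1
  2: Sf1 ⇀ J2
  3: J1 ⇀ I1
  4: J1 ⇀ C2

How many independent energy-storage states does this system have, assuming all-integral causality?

3  (C1, C2, I1 all integral)

#2 |Sf1  (Sf1 (Sf) sets flow on bond)
#0 |J2  (1-jn J2 has f-setter on 2)
#1 |J2  (J2: bond 2 brought flow, rest push out)
#3 |I1  (I1: I, integral causality)
#4 |J1  (J1: last free bond brings effort in)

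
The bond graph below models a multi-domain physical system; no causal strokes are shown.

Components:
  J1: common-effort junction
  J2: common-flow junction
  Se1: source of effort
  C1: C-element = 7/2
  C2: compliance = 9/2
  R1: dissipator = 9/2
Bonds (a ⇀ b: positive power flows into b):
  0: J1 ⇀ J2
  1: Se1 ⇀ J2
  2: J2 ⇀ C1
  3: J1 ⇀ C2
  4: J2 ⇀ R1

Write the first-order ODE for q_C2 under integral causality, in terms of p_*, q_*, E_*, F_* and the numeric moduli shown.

bond 1 →J2  (Se1 fixes effort; stroke away)
bond 2 →J2  (C1: C, integral causality)
bond 3 →J1  (C2 integral (e out))
bond 0 →J2  (J1: bond 3 brought effort, rest push out)
bond 4 →R1  (closing 1-jn rule on J2)

dq_C2/dt = -2*E_Se1/9 + 4*q_C1/63 - 4*q_C2/81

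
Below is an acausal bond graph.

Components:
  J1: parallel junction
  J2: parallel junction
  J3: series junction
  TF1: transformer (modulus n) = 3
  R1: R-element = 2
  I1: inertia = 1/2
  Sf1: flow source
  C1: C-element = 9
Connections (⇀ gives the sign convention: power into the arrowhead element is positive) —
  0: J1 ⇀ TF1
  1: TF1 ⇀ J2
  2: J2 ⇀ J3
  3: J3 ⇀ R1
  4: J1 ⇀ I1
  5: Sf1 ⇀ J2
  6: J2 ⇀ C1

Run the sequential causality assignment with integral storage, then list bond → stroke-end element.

bond 5 stroke at Sf1  (Sf1: flow source, stroke at near end)
bond 4 stroke at I1  (I1 outputs flow p/I1)
bond 0 stroke at J1  (J1 needs exactly one e-in)
bond 1 stroke at TF1  (TF1 one-in-one-out from 0)
bond 6 stroke at J2  (C1 outputs effort q/C1)
bond 2 stroke at J3  (J2: bond 6 brought effort, rest push out)
bond 3 stroke at R1  (J3 needs exactly one f-in)

b0 stroke at J1
b1 stroke at TF1
b2 stroke at J3
b3 stroke at R1
b4 stroke at I1
b5 stroke at Sf1
b6 stroke at J2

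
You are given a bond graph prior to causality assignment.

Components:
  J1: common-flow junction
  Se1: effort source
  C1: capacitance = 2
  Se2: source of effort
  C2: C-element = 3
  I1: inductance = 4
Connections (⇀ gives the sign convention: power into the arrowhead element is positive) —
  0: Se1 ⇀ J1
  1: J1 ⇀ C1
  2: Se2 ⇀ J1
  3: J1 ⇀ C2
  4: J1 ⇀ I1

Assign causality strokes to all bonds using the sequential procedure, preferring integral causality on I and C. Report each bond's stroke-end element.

bond 0 stroke at J1
bond 1 stroke at J1
bond 2 stroke at J1
bond 3 stroke at J1
bond 4 stroke at I1

#0 stroke at J1  (source Se1 imposes e)
#2 stroke at J1  (Se2 fixes effort; stroke away)
#1 stroke at J1  (prefer integral on C1)
#3 stroke at J1  (C2: C, integral causality)
#4 stroke at I1  (J1 needs exactly one f-in)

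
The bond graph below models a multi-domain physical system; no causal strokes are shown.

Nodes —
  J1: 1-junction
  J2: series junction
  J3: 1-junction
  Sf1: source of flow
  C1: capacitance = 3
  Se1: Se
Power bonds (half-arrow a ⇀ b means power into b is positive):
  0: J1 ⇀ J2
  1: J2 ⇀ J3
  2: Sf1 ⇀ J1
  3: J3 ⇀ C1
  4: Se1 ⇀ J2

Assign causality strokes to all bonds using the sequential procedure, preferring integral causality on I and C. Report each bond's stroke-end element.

#0 stroke→J1
#1 stroke→J2
#2 stroke→Sf1
#3 stroke→J3
#4 stroke→J2

bond 2 |Sf1  (Sf1 (Sf) sets flow on bond)
bond 4 |J2  (Se1: effort source, stroke at far end)
bond 0 |J1  (common-f at J1 fixed by 2)
bond 1 |J2  (1-jn J2 has f-setter on 0)
bond 3 |J3  (common-f at J3 fixed by 1)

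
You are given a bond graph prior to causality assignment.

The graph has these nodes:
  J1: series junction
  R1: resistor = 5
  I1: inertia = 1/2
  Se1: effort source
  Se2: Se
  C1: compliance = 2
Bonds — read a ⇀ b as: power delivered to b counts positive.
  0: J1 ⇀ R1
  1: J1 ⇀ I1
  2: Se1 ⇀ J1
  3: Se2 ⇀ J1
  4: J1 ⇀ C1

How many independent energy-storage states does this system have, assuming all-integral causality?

2  (C1, I1 all integral)

β2 stroke at J1  (source Se1 imposes e)
β3 stroke at J1  (Se2: effort source, stroke at far end)
β1 stroke at I1  (prefer integral on I1)
β0 stroke at J1  (1-jn J1 has f-setter on 1)
β4 stroke at J1  (1-jn J1 has f-setter on 1)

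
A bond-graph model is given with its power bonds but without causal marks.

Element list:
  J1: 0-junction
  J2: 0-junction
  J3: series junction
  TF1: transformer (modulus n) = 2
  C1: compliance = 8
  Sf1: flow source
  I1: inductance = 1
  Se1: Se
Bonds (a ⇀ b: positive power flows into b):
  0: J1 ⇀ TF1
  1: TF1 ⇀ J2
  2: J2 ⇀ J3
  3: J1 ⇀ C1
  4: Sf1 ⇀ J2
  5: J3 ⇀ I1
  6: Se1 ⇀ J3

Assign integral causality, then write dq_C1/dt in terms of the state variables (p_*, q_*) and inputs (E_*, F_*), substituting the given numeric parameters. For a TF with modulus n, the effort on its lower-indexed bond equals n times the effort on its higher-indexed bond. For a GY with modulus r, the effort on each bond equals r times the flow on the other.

#4 →Sf1  (source Sf1 imposes f)
#6 →J3  (Se1 fixes effort; stroke away)
#3 →J1  (C1 integral (e out))
#0 →TF1  (J1 effort already set via bond 3)
#1 →J2  (TF TF1: opposite of bond 0)
#2 →J3  (0-jn J2 has e-setter on 1)
#5 →I1  (J3 needs exactly one f-in)

dq_C1/dt = F_Sf1/2 - p_I1/2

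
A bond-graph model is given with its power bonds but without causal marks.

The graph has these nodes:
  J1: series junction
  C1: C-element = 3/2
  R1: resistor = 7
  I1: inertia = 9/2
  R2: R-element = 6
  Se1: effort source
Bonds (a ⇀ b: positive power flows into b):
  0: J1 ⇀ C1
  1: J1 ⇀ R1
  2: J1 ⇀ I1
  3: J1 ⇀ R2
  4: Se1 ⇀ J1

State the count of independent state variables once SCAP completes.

2  (C1, I1 all integral)

bond 4 |J1  (source Se1 imposes e)
bond 0 |J1  (C1 outputs effort q/C1)
bond 2 |I1  (prefer integral on I1)
bond 1 |J1  (J1 flow already set via bond 2)
bond 3 |J1  (J1 flow already set via bond 2)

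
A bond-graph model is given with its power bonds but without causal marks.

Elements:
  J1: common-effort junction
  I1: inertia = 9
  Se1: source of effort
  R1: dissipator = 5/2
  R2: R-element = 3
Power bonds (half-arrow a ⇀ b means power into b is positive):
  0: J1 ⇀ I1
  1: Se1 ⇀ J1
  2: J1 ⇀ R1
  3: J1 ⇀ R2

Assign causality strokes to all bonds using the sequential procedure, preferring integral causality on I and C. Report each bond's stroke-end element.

#0 stroke→I1
#1 stroke→J1
#2 stroke→R1
#3 stroke→R2

β1 stroke→J1  (source Se1 imposes e)
β0 stroke→I1  (J1: bond 1 brought effort, rest push out)
β2 stroke→R1  (common-e at J1 fixed by 1)
β3 stroke→R2  (J1: bond 1 brought effort, rest push out)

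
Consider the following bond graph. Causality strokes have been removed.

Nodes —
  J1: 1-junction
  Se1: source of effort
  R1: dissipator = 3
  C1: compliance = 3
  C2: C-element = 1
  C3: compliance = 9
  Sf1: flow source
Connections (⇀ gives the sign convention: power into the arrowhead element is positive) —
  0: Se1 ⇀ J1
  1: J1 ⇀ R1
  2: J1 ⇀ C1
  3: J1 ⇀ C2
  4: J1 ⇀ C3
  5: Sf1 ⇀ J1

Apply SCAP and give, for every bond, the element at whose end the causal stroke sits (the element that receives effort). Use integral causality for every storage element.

bond 0 |J1  (Se1: effort source, stroke at far end)
bond 5 |Sf1  (Sf1: flow source, stroke at near end)
bond 1 |J1  (J1 flow already set via bond 5)
bond 2 |J1  (J1 flow already set via bond 5)
bond 3 |J1  (J1 flow already set via bond 5)
bond 4 |J1  (J1: bond 5 brought flow, rest push out)

β0 →J1
β1 →J1
β2 →J1
β3 →J1
β4 →J1
β5 →Sf1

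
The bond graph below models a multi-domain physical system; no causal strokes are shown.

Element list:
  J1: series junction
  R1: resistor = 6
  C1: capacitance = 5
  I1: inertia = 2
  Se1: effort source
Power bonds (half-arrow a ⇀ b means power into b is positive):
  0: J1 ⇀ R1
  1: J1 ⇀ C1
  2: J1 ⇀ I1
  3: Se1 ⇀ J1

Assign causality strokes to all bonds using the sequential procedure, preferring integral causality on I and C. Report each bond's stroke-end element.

b0 →J1
b1 →J1
b2 →I1
b3 →J1

#3 stroke→J1  (Se1 fixes effort; stroke away)
#1 stroke→J1  (C1 integral (e out))
#2 stroke→I1  (I1: I, integral causality)
#0 stroke→J1  (1-jn J1 has f-setter on 2)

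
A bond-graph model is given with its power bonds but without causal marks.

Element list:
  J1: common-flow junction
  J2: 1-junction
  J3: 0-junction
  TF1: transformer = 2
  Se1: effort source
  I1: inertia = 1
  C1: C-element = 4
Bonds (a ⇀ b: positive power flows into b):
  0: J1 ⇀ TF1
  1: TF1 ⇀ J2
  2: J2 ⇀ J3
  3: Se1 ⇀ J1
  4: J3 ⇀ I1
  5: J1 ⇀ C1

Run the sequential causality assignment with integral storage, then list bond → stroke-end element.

β3 |J1  (Se1: effort source, stroke at far end)
β4 |I1  (I1 integral (f out))
β2 |J3  (J3: last free bond brings effort in)
β1 |J2  (J2: bond 2 brought flow, rest push out)
β0 |TF1  (TF TF1: opposite of bond 1)
β5 |J1  (J1: bond 0 brought flow, rest push out)

β0 →TF1
β1 →J2
β2 →J3
β3 →J1
β4 →I1
β5 →J1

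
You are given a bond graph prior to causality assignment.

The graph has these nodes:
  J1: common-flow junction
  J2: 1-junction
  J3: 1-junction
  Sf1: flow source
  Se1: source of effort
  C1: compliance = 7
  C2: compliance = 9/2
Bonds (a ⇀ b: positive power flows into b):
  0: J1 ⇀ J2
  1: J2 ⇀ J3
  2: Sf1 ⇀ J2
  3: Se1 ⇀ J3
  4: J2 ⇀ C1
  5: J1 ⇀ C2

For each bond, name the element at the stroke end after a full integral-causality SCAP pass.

b0 |J2
b1 |J2
b2 |Sf1
b3 |J3
b4 |J2
b5 |J1

β2 →Sf1  (Sf1 (Sf) sets flow on bond)
β3 →J3  (source Se1 imposes e)
β0 →J2  (common-f at J2 fixed by 2)
β1 →J2  (J2: bond 2 brought flow, rest push out)
β4 →J2  (1-jn J2 has f-setter on 2)
β5 →J1  (1-jn J1 has f-setter on 0)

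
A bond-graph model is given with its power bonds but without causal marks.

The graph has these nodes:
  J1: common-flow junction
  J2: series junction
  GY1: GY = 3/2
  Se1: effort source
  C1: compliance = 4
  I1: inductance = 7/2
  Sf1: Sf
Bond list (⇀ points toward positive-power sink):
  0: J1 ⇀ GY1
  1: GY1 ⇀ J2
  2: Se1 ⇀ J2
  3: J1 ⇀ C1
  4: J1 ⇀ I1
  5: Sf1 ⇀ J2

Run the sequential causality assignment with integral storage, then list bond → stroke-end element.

β0 →J1
β1 →J2
β2 →J2
β3 →J1
β4 →I1
β5 →Sf1

b2 |J2  (source Se1 imposes e)
b5 |Sf1  (Sf1: flow source, stroke at near end)
b1 |J2  (1-jn J2 has f-setter on 5)
b0 |J1  (GY1: gyrator matches bond 1)
b3 |J1  (prefer integral on C1)
b4 |I1  (closing 1-jn rule on J1)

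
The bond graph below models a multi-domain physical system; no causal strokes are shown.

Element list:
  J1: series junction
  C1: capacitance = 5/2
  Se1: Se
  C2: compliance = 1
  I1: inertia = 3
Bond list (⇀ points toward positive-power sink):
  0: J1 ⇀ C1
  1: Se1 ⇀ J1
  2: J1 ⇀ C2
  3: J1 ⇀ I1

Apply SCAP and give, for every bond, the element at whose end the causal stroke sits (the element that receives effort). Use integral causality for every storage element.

#0 |J1
#1 |J1
#2 |J1
#3 |I1

β1 →J1  (Se1 (Se) sets effort on bond)
β0 →J1  (prefer integral on C1)
β2 →J1  (C2 outputs effort q/C2)
β3 →I1  (J1: last free bond brings flow in)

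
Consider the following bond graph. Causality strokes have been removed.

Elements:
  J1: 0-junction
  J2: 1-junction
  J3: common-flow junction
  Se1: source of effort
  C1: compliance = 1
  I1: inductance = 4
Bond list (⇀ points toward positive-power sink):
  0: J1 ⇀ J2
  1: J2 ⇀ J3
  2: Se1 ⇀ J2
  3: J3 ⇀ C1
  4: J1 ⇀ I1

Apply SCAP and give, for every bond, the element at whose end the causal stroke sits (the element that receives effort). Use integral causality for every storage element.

β0 stroke→J1
β1 stroke→J2
β2 stroke→J2
β3 stroke→J3
β4 stroke→I1

bond 2 |J2  (Se1: effort source, stroke at far end)
bond 3 |J3  (prefer integral on C1)
bond 1 |J2  (closing 1-jn rule on J3)
bond 0 |J1  (closing 1-jn rule on J2)
bond 4 |I1  (J1 effort already set via bond 0)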